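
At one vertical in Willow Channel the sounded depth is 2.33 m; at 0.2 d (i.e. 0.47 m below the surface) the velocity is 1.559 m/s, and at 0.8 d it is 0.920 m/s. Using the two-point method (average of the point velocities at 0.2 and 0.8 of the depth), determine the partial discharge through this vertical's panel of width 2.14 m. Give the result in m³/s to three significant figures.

v̄ = (1.559 + 0.920) / 2 = 1.240 m/s
q = v̄ × d × w = 1.240 × 2.33 × 2.14 = 6.180 m³/s

6.18 m³/s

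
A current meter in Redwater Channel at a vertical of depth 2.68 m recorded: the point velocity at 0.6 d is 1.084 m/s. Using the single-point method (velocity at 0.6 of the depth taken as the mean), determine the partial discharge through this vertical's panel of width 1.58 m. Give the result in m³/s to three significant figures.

v̄ = v₀.₆ = 1.084 m/s
q = v̄ × d × w = 1.084 × 2.68 × 1.58 = 4.590 m³/s

4.59 m³/s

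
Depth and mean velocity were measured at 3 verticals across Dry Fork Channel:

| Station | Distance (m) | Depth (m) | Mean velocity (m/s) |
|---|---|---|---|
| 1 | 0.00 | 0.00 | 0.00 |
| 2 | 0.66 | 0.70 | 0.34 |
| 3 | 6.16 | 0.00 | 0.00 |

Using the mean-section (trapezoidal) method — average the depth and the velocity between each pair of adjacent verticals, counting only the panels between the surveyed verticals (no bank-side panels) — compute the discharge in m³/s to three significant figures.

0.367 m³/s

Panel 1-2: Δb = 0.66 m, d̄ = (0.00+0.70)/2 = 0.35, v̄ = (0.00+0.34)/2 = 0.17 → q = 0.66×0.35×0.17 = 0.03927 m³/s
Panel 2-3: Δb = 5.5 m, d̄ = (0.70+0.00)/2 = 0.35, v̄ = (0.34+0.00)/2 = 0.17 → q = 5.5×0.35×0.17 = 0.3273 m³/s
Q = Σ q = 0.3665 m³/s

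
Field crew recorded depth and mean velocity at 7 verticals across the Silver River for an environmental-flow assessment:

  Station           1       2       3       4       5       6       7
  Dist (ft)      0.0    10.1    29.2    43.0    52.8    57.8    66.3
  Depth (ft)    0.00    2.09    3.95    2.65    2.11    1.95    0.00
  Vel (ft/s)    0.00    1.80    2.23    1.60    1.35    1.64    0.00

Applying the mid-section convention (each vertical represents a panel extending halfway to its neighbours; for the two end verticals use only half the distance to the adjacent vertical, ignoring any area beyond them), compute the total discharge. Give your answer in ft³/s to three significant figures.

293 ft³/s

w_2 = (29.2 − 0.0)/2 = 14.6 ft; q_2 = 1.80 × 2.09 × 14.6 = 54.93 ft³/s
w_3 = (43.0 − 10.1)/2 = 16.45 ft; q_3 = 2.23 × 3.95 × 16.45 = 144.9 ft³/s
w_4 = (52.8 − 29.2)/2 = 11.8 ft; q_4 = 1.60 × 2.65 × 11.8 = 50.03 ft³/s
w_5 = (57.8 − 43.0)/2 = 7.4 ft; q_5 = 1.35 × 2.11 × 7.4 = 21.08 ft³/s
w_6 = (66.3 − 52.8)/2 = 6.75 ft; q_6 = 1.64 × 1.95 × 6.75 = 21.59 ft³/s
Stations 1, 7 contribute zero (depth or velocity is 0).
Q = Σ qᵢ = 292.5 ft³/s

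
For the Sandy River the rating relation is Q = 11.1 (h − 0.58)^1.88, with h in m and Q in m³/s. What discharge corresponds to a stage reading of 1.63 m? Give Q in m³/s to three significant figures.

12.2 m³/s

Q = 11.1 × (1.63 − 0.58)^1.88 = 11.1 × 1.05^1.88 = 12.17 m³/s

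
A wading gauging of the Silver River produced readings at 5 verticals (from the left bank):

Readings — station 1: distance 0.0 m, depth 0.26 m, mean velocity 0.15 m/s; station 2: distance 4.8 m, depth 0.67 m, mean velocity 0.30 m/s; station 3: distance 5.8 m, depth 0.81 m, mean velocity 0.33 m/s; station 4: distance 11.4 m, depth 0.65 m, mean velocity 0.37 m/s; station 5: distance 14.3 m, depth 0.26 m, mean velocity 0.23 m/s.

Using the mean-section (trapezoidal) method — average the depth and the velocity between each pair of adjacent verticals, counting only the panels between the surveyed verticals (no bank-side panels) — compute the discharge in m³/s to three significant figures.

2.56 m³/s

Panel 1-2: Δb = 4.8 m, d̄ = (0.26+0.67)/2 = 0.465, v̄ = (0.15+0.30)/2 = 0.225 → q = 4.8×0.465×0.225 = 0.5022 m³/s
Panel 2-3: Δb = 1 m, d̄ = (0.67+0.81)/2 = 0.74, v̄ = (0.30+0.33)/2 = 0.315 → q = 1×0.74×0.315 = 0.2331 m³/s
Panel 3-4: Δb = 5.6 m, d̄ = (0.81+0.65)/2 = 0.73, v̄ = (0.33+0.37)/2 = 0.35 → q = 5.6×0.73×0.35 = 1.431 m³/s
Panel 4-5: Δb = 2.9 m, d̄ = (0.65+0.26)/2 = 0.455, v̄ = (0.37+0.23)/2 = 0.3 → q = 2.9×0.455×0.3 = 0.3959 m³/s
Q = Σ q = 2.562 m³/s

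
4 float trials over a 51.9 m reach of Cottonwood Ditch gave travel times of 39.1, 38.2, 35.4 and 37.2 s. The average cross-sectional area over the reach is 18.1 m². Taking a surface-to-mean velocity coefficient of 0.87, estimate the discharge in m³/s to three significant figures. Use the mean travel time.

t̄ = (39.1 + 38.2 + 35.4 + 37.2) / 4 = 37.475 s
v_surface = L / t̄ = 51.9 / 37.475 = 1.385 m/s
v_mean = 0.87 × 1.385 = 1.205 m/s
Q = A × v_mean = 18.1 × 1.205 = 21.81 m³/s

21.8 m³/s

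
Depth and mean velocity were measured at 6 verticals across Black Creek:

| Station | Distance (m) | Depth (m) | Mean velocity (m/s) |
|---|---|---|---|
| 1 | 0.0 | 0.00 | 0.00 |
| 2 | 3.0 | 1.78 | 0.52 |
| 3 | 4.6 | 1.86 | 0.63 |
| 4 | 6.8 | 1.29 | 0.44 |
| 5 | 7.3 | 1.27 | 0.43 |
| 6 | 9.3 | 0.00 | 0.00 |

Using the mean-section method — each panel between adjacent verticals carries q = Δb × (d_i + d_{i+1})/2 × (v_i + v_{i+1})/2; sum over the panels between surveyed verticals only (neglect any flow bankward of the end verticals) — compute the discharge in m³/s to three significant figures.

Panel 1-2: Δb = 3 m, d̄ = (0.00+1.78)/2 = 0.89, v̄ = (0.00+0.52)/2 = 0.26 → q = 3×0.89×0.26 = 0.6942 m³/s
Panel 2-3: Δb = 1.6 m, d̄ = (1.78+1.86)/2 = 1.82, v̄ = (0.52+0.63)/2 = 0.575 → q = 1.6×1.82×0.575 = 1.674 m³/s
Panel 3-4: Δb = 2.2 m, d̄ = (1.86+1.29)/2 = 1.575, v̄ = (0.63+0.44)/2 = 0.535 → q = 2.2×1.575×0.535 = 1.854 m³/s
Panel 4-5: Δb = 0.5 m, d̄ = (1.29+1.27)/2 = 1.28, v̄ = (0.44+0.43)/2 = 0.435 → q = 0.5×1.28×0.435 = 0.2784 m³/s
Panel 5-6: Δb = 2 m, d̄ = (1.27+0.00)/2 = 0.635, v̄ = (0.43+0.00)/2 = 0.215 → q = 2×0.635×0.215 = 0.2731 m³/s
Q = Σ q = 4.774 m³/s

4.77 m³/s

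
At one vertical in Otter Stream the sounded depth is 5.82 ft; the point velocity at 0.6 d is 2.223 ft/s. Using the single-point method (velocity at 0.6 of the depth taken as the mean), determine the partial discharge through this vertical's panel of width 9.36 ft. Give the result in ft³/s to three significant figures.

v̄ = v₀.₆ = 2.223 ft/s
q = v̄ × d × w = 2.223 × 5.82 × 9.36 = 121.1 ft³/s

121 ft³/s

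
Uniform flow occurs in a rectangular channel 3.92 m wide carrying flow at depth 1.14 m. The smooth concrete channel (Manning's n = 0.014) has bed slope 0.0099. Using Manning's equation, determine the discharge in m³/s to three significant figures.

A = b·y = 3.92 × 1.14 = 4.469 m²
P = b + 2y = 3.92 + 2×1.14 = 6.200 m
R = A/P = 4.469/6.200 = 0.7208 m
Q = (1/n)·A·R^(2/3)·S^(1/2) = (1/0.014) × 4.469 × 0.7208^(2/3) × 0.0099^(1/2) = 25.53 m³/s

25.5 m³/s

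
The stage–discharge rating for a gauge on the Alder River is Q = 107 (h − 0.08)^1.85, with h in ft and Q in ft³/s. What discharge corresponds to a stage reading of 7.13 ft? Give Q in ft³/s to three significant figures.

3970 ft³/s

Q = 107 × (7.13 − 0.08)^1.85 = 107 × 7.05^1.85 = 3968 ft³/s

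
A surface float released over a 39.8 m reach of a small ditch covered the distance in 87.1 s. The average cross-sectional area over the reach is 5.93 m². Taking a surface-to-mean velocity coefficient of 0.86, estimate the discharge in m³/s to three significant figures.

2.33 m³/s

v_surface = L / t̄ = 39.8 / 87.1 = 0.4569 m/s
v_mean = 0.86 × 0.4569 = 0.3930 m/s
Q = A × v_mean = 5.93 × 0.3930 = 2.330 m³/s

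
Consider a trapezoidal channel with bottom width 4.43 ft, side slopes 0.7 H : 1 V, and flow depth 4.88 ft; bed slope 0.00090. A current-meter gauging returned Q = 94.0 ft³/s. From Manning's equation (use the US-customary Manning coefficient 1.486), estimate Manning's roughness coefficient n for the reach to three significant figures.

A = (b + z·y)·y = (4.43 + 0.7×4.88)×4.88 = 38.29 ft²
P = b + 2y√(1+z²) = 4.43 + 2×4.88×√(1+0.7²) = 16.34 ft
R = A/P = 38.29/16.34 = 2.343 ft
n = (1.486/Q)·A·R^(2/3)·S^(1/2) = (1.486/94.0) × 38.29 × 1.764 × 0.03000 = 0.03203

0.0320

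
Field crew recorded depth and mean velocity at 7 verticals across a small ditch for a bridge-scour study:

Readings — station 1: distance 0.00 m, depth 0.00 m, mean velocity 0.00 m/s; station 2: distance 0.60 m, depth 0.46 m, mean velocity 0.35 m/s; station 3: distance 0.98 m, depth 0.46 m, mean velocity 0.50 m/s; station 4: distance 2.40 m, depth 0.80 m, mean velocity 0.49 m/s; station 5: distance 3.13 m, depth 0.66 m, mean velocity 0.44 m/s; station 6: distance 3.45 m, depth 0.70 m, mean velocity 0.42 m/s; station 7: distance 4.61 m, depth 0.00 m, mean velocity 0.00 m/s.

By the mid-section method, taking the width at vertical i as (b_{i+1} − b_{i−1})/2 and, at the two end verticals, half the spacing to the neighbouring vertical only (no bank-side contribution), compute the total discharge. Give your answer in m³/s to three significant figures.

w_2 = (0.98 − 0.00)/2 = 0.49 m; q_2 = 0.35 × 0.46 × 0.49 = 0.07889 m³/s
w_3 = (2.40 − 0.60)/2 = 0.9 m; q_3 = 0.50 × 0.46 × 0.9 = 0.2070 m³/s
w_4 = (3.13 − 0.98)/2 = 1.075 m; q_4 = 0.49 × 0.80 × 1.075 = 0.4214 m³/s
w_5 = (3.45 − 2.40)/2 = 0.525 m; q_5 = 0.44 × 0.66 × 0.525 = 0.1525 m³/s
w_6 = (4.61 − 3.13)/2 = 0.74 m; q_6 = 0.42 × 0.70 × 0.74 = 0.2176 m³/s
Stations 1, 7 contribute zero (depth or velocity is 0).
Q = Σ qᵢ = 1.077 m³/s

1.08 m³/s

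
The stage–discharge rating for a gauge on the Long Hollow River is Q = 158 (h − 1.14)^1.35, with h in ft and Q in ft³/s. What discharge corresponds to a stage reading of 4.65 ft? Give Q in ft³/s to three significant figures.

Q = 158 × (4.65 − 1.14)^1.35 = 158 × 3.51^1.35 = 860.6 ft³/s

861 ft³/s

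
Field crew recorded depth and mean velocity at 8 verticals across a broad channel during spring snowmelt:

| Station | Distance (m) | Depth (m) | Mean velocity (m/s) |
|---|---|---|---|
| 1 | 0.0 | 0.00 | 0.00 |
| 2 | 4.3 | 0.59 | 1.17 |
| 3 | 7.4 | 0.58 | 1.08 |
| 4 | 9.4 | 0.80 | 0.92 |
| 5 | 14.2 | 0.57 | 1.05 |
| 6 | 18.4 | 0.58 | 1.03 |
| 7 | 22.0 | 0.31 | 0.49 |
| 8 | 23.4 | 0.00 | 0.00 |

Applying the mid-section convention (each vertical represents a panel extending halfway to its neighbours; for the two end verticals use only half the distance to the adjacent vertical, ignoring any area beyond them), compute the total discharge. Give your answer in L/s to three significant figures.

12100 L/s

w_2 = (7.4 − 0.0)/2 = 3.7 m; q_2 = 1.17 × 0.59 × 3.7 = 2.554 m³/s
w_3 = (9.4 − 4.3)/2 = 2.55 m; q_3 = 1.08 × 0.58 × 2.55 = 1.597 m³/s
w_4 = (14.2 − 7.4)/2 = 3.4 m; q_4 = 0.92 × 0.80 × 3.4 = 2.502 m³/s
w_5 = (18.4 − 9.4)/2 = 4.5 m; q_5 = 1.05 × 0.57 × 4.5 = 2.693 m³/s
w_6 = (22.0 − 14.2)/2 = 3.9 m; q_6 = 1.03 × 0.58 × 3.9 = 2.330 m³/s
w_7 = (23.4 − 18.4)/2 = 2.5 m; q_7 = 0.49 × 0.31 × 2.5 = 0.3798 m³/s
Stations 1, 8 contribute zero (depth or velocity is 0).
Q = Σ qᵢ = 12.06 m³/s
= 12.06 × 1000 = 12060 L/s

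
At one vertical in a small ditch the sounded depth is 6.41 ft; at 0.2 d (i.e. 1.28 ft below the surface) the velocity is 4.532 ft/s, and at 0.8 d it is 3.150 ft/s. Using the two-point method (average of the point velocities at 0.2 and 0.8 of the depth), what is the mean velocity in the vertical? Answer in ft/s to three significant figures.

3.84 ft/s

v̄ = (4.532 + 3.150) / 2 = 3.841 ft/s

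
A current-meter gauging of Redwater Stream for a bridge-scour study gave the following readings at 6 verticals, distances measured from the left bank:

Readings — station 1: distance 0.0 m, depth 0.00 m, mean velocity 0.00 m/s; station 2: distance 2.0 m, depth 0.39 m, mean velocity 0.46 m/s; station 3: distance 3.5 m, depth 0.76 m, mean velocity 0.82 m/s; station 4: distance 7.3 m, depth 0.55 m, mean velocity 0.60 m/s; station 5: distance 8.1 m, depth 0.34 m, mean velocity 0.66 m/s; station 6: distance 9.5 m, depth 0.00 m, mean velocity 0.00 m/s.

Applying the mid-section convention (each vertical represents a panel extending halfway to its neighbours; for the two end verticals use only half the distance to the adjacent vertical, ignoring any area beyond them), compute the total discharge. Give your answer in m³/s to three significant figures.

w_2 = (3.5 − 0.0)/2 = 1.75 m; q_2 = 0.46 × 0.39 × 1.75 = 0.3140 m³/s
w_3 = (7.3 − 2.0)/2 = 2.65 m; q_3 = 0.82 × 0.76 × 2.65 = 1.651 m³/s
w_4 = (8.1 − 3.5)/2 = 2.3 m; q_4 = 0.60 × 0.55 × 2.3 = 0.7590 m³/s
w_5 = (9.5 − 7.3)/2 = 1.1 m; q_5 = 0.66 × 0.34 × 1.1 = 0.2468 m³/s
Stations 1, 6 contribute zero (depth or velocity is 0).
Q = Σ qᵢ = 2.971 m³/s

2.97 m³/s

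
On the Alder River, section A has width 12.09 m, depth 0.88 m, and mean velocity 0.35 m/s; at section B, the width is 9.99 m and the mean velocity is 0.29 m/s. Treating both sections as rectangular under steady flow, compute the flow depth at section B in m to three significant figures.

Q = A₁V₁ = (12.09×0.88) × 0.35 = 3.724 m³/s
d₂ = Q/(b₂ V₂) = 3.724/(9.99×0.29) = 1.285 m

1.29 m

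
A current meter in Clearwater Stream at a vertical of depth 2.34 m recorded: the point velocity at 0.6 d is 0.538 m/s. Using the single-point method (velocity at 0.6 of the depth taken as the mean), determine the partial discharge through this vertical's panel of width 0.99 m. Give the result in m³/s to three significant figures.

v̄ = v₀.₆ = 0.538 m/s
q = v̄ × d × w = 0.5380 × 2.34 × 0.99 = 1.246 m³/s

1.25 m³/s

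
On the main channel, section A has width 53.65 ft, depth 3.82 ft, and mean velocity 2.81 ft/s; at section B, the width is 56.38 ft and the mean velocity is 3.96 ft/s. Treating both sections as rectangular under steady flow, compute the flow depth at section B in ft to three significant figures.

2.58 ft

Q = A₁V₁ = (53.65×3.82) × 2.81 = 575.9 ft³/s
d₂ = Q/(b₂ V₂) = 575.9/(56.38×3.96) = 2.579 ft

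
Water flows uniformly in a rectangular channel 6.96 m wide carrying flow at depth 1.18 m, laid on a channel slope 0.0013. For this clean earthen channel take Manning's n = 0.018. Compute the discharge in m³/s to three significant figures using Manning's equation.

A = b·y = 6.96 × 1.18 = 8.213 m²
P = b + 2y = 6.96 + 2×1.18 = 9.320 m
R = A/P = 8.213/9.320 = 0.8812 m
Q = (1/n)·A·R^(2/3)·S^(1/2) = (1/0.018) × 8.213 × 0.8812^(2/3) × 0.0013^(1/2) = 15.12 m³/s

15.1 m³/s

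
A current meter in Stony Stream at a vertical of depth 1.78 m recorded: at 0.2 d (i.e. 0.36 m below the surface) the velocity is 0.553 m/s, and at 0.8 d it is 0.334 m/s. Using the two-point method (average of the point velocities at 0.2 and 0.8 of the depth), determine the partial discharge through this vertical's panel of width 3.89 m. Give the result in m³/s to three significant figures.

v̄ = (0.553 + 0.334) / 2 = 0.4435 m/s
q = v̄ × d × w = 0.4435 × 1.78 × 3.89 = 3.071 m³/s

3.07 m³/s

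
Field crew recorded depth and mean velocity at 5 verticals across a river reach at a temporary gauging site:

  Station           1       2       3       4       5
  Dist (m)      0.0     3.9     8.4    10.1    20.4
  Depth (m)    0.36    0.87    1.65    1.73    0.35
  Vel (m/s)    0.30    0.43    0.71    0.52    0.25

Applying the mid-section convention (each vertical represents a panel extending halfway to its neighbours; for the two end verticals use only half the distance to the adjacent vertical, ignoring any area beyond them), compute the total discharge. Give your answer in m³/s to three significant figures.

w_1 = (3.9 − 0.0)/2 = 1.95 m; q_1 = 0.30 × 0.36 × 1.95 = 0.2106 m³/s
w_2 = (8.4 − 0.0)/2 = 4.2 m; q_2 = 0.43 × 0.87 × 4.2 = 1.571 m³/s
w_3 = (10.1 − 3.9)/2 = 3.1 m; q_3 = 0.71 × 1.65 × 3.1 = 3.632 m³/s
w_4 = (20.4 − 8.4)/2 = 6 m; q_4 = 0.52 × 1.73 × 6 = 5.398 m³/s
w_5 = (20.4 − 10.1)/2 = 5.15 m; q_5 = 0.25 × 0.35 × 5.15 = 0.4506 m³/s
Q = Σ qᵢ = 11.26 m³/s

11.3 m³/s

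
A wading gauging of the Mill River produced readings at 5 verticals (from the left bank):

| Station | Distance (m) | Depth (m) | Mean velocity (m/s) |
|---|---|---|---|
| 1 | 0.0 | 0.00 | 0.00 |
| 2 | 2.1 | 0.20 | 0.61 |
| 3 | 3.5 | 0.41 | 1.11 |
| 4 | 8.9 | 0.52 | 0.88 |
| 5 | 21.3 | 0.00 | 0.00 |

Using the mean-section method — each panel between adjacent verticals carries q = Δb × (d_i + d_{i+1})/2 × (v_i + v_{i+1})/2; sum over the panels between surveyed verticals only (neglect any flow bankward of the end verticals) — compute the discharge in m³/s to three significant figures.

4.35 m³/s

Panel 1-2: Δb = 2.1 m, d̄ = (0.00+0.20)/2 = 0.1, v̄ = (0.00+0.61)/2 = 0.305 → q = 2.1×0.1×0.305 = 0.06405 m³/s
Panel 2-3: Δb = 1.4 m, d̄ = (0.20+0.41)/2 = 0.305, v̄ = (0.61+1.11)/2 = 0.86 → q = 1.4×0.305×0.86 = 0.3672 m³/s
Panel 3-4: Δb = 5.4 m, d̄ = (0.41+0.52)/2 = 0.465, v̄ = (1.11+0.88)/2 = 0.995 → q = 5.4×0.465×0.995 = 2.498 m³/s
Panel 4-5: Δb = 12.4 m, d̄ = (0.52+0.00)/2 = 0.26, v̄ = (0.88+0.00)/2 = 0.44 → q = 12.4×0.26×0.44 = 1.419 m³/s
Q = Σ q = 4.348 m³/s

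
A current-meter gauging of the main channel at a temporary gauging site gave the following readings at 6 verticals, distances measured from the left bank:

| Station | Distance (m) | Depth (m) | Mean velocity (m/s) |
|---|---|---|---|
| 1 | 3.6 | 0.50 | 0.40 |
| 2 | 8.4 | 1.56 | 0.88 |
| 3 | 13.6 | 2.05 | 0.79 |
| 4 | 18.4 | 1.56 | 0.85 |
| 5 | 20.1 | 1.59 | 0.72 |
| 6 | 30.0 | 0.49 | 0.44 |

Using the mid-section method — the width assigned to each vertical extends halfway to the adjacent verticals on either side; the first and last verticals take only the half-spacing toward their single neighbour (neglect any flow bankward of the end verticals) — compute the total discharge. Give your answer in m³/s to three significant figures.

w_1 = (8.4 − 3.6)/2 = 2.4 m; q_1 = 0.40 × 0.50 × 2.4 = 0.4800 m³/s
w_2 = (13.6 − 3.6)/2 = 5 m; q_2 = 0.88 × 1.56 × 5 = 6.864 m³/s
w_3 = (18.4 − 8.4)/2 = 5 m; q_3 = 0.79 × 2.05 × 5 = 8.098 m³/s
w_4 = (20.1 − 13.6)/2 = 3.25 m; q_4 = 0.85 × 1.56 × 3.25 = 4.310 m³/s
w_5 = (30.0 − 18.4)/2 = 5.8 m; q_5 = 0.72 × 1.59 × 5.8 = 6.640 m³/s
w_6 = (30.0 − 20.1)/2 = 4.95 m; q_6 = 0.44 × 0.49 × 4.95 = 1.067 m³/s
Q = Σ qᵢ = 27.46 m³/s

27.5 m³/s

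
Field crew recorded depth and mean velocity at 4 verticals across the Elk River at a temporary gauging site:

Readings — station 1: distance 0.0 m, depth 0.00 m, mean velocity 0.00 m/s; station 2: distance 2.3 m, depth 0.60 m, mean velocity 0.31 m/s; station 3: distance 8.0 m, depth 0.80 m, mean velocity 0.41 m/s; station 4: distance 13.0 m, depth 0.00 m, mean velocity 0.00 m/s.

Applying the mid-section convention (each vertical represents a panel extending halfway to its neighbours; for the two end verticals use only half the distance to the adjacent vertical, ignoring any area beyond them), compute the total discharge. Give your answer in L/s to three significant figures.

2500 L/s

w_2 = (8.0 − 0.0)/2 = 4 m; q_2 = 0.31 × 0.60 × 4 = 0.7440 m³/s
w_3 = (13.0 − 2.3)/2 = 5.35 m; q_3 = 0.41 × 0.80 × 5.35 = 1.755 m³/s
Stations 1, 4 contribute zero (depth or velocity is 0).
Q = Σ qᵢ = 2.499 m³/s
= 2.499 × 1000 = 2499 L/s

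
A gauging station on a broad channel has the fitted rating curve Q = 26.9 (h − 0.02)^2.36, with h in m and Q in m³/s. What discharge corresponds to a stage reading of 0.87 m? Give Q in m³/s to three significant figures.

Q = 26.9 × (0.87 − 0.02)^2.36 = 26.9 × 0.85^2.36 = 18.33 m³/s

18.3 m³/s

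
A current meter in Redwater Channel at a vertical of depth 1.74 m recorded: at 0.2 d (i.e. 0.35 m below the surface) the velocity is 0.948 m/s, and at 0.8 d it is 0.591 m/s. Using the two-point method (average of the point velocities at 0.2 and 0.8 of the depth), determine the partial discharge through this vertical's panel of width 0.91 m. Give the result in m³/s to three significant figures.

v̄ = (0.948 + 0.591) / 2 = 0.7695 m/s
q = v̄ × d × w = 0.7695 × 1.74 × 0.91 = 1.218 m³/s

1.22 m³/s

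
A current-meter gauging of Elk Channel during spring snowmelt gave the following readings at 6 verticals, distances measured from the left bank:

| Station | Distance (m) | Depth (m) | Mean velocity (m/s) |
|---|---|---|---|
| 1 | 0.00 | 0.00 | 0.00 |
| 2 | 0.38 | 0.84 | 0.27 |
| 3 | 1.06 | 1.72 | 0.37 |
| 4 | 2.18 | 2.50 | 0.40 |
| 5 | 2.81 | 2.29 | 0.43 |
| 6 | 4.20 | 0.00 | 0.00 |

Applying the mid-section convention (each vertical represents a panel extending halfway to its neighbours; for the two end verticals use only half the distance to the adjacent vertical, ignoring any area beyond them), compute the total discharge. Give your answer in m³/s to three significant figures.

w_2 = (1.06 − 0.00)/2 = 0.53 m; q_2 = 0.27 × 0.84 × 0.53 = 0.1202 m³/s
w_3 = (2.18 − 0.38)/2 = 0.9 m; q_3 = 0.37 × 1.72 × 0.9 = 0.5728 m³/s
w_4 = (2.81 − 1.06)/2 = 0.875 m; q_4 = 0.40 × 2.50 × 0.875 = 0.8750 m³/s
w_5 = (4.20 − 2.18)/2 = 1.01 m; q_5 = 0.43 × 2.29 × 1.01 = 0.9945 m³/s
Stations 1, 6 contribute zero (depth or velocity is 0).
Q = Σ qᵢ = 2.563 m³/s

2.56 m³/s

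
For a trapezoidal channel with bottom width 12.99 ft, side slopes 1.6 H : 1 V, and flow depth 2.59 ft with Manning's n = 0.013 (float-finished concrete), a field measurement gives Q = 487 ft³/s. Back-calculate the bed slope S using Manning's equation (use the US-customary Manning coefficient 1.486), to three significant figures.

A = (b + z·y)·y = (12.99 + 1.6×2.59)×2.59 = 44.38 ft²
P = b + 2y√(1+z²) = 12.99 + 2×2.59×√(1+1.6²) = 22.76 ft
R = A/P = 44.38/22.76 = 1.949 ft
S = (Q·n / (1.486·A·R^(2/3)))² = (487×0.013 / (1.486×44.38×1.561))² = 0.003785

0.00378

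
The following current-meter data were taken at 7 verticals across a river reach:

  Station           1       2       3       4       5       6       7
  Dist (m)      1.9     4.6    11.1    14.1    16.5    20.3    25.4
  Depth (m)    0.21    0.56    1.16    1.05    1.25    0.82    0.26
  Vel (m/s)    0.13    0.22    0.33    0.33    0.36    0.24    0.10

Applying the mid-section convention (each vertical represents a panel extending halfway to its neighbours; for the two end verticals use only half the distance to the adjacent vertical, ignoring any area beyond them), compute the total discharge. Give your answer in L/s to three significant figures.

w_1 = (4.6 − 1.9)/2 = 1.35 m; q_1 = 0.13 × 0.21 × 1.35 = 0.03686 m³/s
w_2 = (11.1 − 1.9)/2 = 4.6 m; q_2 = 0.22 × 0.56 × 4.6 = 0.5667 m³/s
w_3 = (14.1 − 4.6)/2 = 4.75 m; q_3 = 0.33 × 1.16 × 4.75 = 1.818 m³/s
w_4 = (16.5 − 11.1)/2 = 2.7 m; q_4 = 0.33 × 1.05 × 2.7 = 0.9356 m³/s
w_5 = (20.3 − 14.1)/2 = 3.1 m; q_5 = 0.36 × 1.25 × 3.1 = 1.395 m³/s
w_6 = (25.4 − 16.5)/2 = 4.45 m; q_6 = 0.24 × 0.82 × 4.45 = 0.8758 m³/s
w_7 = (25.4 − 20.3)/2 = 2.55 m; q_7 = 0.10 × 0.26 × 2.55 = 0.06630 m³/s
Q = Σ qᵢ = 5.694 m³/s
= 5.694 × 1000 = 5694 L/s

5690 L/s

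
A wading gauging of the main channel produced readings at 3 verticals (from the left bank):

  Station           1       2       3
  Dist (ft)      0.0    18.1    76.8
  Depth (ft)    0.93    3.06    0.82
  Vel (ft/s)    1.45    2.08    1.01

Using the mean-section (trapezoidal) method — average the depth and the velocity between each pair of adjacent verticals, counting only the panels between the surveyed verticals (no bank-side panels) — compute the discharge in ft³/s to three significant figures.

Panel 1-2: Δb = 18.1 ft, d̄ = (0.93+3.06)/2 = 1.995, v̄ = (1.45+2.08)/2 = 1.765 → q = 18.1×1.995×1.765 = 63.73 ft³/s
Panel 2-3: Δb = 58.7 ft, d̄ = (3.06+0.82)/2 = 1.94, v̄ = (2.08+1.01)/2 = 1.545 → q = 58.7×1.94×1.545 = 175.9 ft³/s
Q = Σ q = 239.7 ft³/s

240 ft³/s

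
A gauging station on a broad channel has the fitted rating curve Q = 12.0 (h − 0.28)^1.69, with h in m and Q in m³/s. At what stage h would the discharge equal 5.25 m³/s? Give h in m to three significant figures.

0.893 m

h − h₀ = (Q/C)^(1/b) = (5.25/12.0)^(1/1.69) = 0.6131 m
h = 0.28 + 0.6131 = 0.8931 m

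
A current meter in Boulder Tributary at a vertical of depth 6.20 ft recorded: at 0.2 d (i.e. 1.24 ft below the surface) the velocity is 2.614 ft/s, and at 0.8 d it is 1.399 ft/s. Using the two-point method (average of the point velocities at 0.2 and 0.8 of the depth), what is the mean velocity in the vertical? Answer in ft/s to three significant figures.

2.01 ft/s

v̄ = (2.614 + 1.399) / 2 = 2.007 ft/s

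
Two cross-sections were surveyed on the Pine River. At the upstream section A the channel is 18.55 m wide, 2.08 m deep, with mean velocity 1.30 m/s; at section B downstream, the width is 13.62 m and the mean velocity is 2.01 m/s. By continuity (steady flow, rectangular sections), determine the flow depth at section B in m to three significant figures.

1.83 m

Q = A₁V₁ = (18.55×2.08) × 1.30 = 50.16 m³/s
d₂ = Q/(b₂ V₂) = 50.16/(13.62×2.01) = 1.832 m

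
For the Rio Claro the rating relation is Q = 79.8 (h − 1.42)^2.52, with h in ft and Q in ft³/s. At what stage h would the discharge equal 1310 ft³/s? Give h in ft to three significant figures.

4.46 ft

h − h₀ = (Q/C)^(1/b) = (1310/79.8)^(1/2.52) = 3.036 ft
h = 1.42 + 3.036 = 4.456 ft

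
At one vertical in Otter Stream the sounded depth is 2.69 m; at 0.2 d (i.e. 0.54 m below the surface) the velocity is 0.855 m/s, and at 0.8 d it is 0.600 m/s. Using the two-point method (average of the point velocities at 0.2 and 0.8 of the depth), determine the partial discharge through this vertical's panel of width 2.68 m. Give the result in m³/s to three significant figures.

v̄ = (0.855 + 0.600) / 2 = 0.7275 m/s
q = v̄ × d × w = 0.7275 × 2.69 × 2.68 = 5.245 m³/s

5.24 m³/s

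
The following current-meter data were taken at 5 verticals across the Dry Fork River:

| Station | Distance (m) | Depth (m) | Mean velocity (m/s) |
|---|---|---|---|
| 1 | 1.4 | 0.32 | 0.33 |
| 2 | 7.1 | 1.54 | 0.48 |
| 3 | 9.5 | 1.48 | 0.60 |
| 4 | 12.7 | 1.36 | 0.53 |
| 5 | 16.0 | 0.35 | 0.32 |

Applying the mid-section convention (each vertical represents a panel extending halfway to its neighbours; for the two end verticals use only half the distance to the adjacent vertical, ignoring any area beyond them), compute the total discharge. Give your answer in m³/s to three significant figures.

w_1 = (7.1 − 1.4)/2 = 2.85 m; q_1 = 0.33 × 0.32 × 2.85 = 0.3010 m³/s
w_2 = (9.5 − 1.4)/2 = 4.05 m; q_2 = 0.48 × 1.54 × 4.05 = 2.994 m³/s
w_3 = (12.7 − 7.1)/2 = 2.8 m; q_3 = 0.60 × 1.48 × 2.8 = 2.486 m³/s
w_4 = (16.0 − 9.5)/2 = 3.25 m; q_4 = 0.53 × 1.36 × 3.25 = 2.343 m³/s
w_5 = (16.0 − 12.7)/2 = 1.65 m; q_5 = 0.32 × 0.35 × 1.65 = 0.1848 m³/s
Q = Σ qᵢ = 8.309 m³/s

8.31 m³/s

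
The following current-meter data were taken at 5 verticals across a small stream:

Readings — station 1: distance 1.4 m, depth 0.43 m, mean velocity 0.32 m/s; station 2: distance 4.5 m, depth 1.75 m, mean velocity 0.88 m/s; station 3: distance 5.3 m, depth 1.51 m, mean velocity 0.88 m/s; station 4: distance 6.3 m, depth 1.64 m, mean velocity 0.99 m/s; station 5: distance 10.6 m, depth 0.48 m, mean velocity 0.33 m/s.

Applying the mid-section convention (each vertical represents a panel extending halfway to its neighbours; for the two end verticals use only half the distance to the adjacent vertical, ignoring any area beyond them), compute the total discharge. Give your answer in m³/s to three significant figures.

w_1 = (4.5 − 1.4)/2 = 1.55 m; q_1 = 0.32 × 0.43 × 1.55 = 0.2133 m³/s
w_2 = (5.3 − 1.4)/2 = 1.95 m; q_2 = 0.88 × 1.75 × 1.95 = 3.003 m³/s
w_3 = (6.3 − 4.5)/2 = 0.9 m; q_3 = 0.88 × 1.51 × 0.9 = 1.196 m³/s
w_4 = (10.6 − 5.3)/2 = 2.65 m; q_4 = 0.99 × 1.64 × 2.65 = 4.303 m³/s
w_5 = (10.6 − 6.3)/2 = 2.15 m; q_5 = 0.33 × 0.48 × 2.15 = 0.3406 m³/s
Q = Σ qᵢ = 9.055 m³/s

9.06 m³/s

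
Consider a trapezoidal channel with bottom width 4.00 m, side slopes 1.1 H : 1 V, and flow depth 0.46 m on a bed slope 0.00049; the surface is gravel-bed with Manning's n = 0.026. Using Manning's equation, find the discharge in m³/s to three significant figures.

0.936 m³/s

A = (b + z·y)·y = (4.00 + 1.1×0.46)×0.46 = 2.073 m²
P = b + 2y√(1+z²) = 4.00 + 2×0.46×√(1+1.1²) = 5.368 m
R = A/P = 2.073/5.368 = 0.3862 m
Q = (1/n)·A·R^(2/3)·S^(1/2) = (1/0.026) × 2.073 × 0.3862^(2/3) × 0.00049^(1/2) = 0.9358 m³/s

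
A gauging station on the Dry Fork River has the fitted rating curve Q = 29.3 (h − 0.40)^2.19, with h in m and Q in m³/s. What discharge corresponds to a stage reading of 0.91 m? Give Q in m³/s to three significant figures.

Q = 29.3 × (0.91 − 0.40)^2.19 = 29.3 × 0.51^2.19 = 6.706 m³/s

6.71 m³/s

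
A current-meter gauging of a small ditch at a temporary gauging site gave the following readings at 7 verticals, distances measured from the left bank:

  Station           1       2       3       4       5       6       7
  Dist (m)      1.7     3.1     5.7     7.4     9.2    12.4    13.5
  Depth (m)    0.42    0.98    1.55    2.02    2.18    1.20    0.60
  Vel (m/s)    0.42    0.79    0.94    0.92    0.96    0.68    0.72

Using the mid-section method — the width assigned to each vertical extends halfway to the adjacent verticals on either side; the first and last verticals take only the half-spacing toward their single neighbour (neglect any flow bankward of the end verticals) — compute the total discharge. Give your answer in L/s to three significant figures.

15300 L/s

w_1 = (3.1 − 1.7)/2 = 0.7 m; q_1 = 0.42 × 0.42 × 0.7 = 0.1235 m³/s
w_2 = (5.7 − 1.7)/2 = 2 m; q_2 = 0.79 × 0.98 × 2 = 1.548 m³/s
w_3 = (7.4 − 3.1)/2 = 2.15 m; q_3 = 0.94 × 1.55 × 2.15 = 3.133 m³/s
w_4 = (9.2 − 5.7)/2 = 1.75 m; q_4 = 0.92 × 2.02 × 1.75 = 3.252 m³/s
w_5 = (12.4 − 7.4)/2 = 2.5 m; q_5 = 0.96 × 2.18 × 2.5 = 5.232 m³/s
w_6 = (13.5 − 9.2)/2 = 2.15 m; q_6 = 0.68 × 1.20 × 2.15 = 1.754 m³/s
w_7 = (13.5 − 12.4)/2 = 0.55 m; q_7 = 0.72 × 0.60 × 0.55 = 0.2376 m³/s
Q = Σ qᵢ = 15.28 m³/s
= 15.28 × 1000 = 15280 L/s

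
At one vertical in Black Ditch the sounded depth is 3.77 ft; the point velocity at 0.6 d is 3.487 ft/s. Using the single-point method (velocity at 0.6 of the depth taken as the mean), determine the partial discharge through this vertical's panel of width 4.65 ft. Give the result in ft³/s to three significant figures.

v̄ = v₀.₆ = 3.487 ft/s
q = v̄ × d × w = 3.487 × 3.77 × 4.65 = 61.13 ft³/s

61.1 ft³/s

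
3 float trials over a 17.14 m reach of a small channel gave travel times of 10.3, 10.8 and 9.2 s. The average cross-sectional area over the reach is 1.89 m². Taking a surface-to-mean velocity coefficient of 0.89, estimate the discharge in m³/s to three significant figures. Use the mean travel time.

t̄ = (10.3 + 10.8 + 9.2) / 3 = 10.1 s
v_surface = L / t̄ = 17.14 / 10.1 = 1.697 m/s
v_mean = 0.89 × 1.697 = 1.510 m/s
Q = A × v_mean = 1.89 × 1.510 = 2.855 m³/s

2.85 m³/s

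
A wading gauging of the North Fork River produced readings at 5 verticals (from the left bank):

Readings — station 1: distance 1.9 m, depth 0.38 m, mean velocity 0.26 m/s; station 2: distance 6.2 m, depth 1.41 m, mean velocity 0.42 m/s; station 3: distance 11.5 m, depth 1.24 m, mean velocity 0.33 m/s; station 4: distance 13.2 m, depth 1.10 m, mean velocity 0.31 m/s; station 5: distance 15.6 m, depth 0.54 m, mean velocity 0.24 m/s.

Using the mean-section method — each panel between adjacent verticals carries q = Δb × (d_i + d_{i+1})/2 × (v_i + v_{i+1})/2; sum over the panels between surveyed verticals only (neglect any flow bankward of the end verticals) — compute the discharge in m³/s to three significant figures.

Panel 1-2: Δb = 4.3 m, d̄ = (0.38+1.41)/2 = 0.895, v̄ = (0.26+0.42)/2 = 0.34 → q = 4.3×0.895×0.34 = 1.308 m³/s
Panel 2-3: Δb = 5.3 m, d̄ = (1.41+1.24)/2 = 1.325, v̄ = (0.42+0.33)/2 = 0.375 → q = 5.3×1.325×0.375 = 2.633 m³/s
Panel 3-4: Δb = 1.7 m, d̄ = (1.24+1.10)/2 = 1.17, v̄ = (0.33+0.31)/2 = 0.32 → q = 1.7×1.17×0.32 = 0.6365 m³/s
Panel 4-5: Δb = 2.4 m, d̄ = (1.10+0.54)/2 = 0.82, v̄ = (0.31+0.24)/2 = 0.275 → q = 2.4×0.82×0.275 = 0.5412 m³/s
Q = Σ q = 5.120 m³/s

5.12 m³/s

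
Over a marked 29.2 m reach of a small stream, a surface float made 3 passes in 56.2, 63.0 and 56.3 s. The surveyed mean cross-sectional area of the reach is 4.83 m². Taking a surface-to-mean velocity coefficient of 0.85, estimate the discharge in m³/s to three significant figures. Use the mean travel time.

2.05 m³/s

t̄ = (56.2 + 63.0 + 56.3) / 3 = 58.5 s
v_surface = L / t̄ = 29.2 / 58.5 = 0.4991 m/s
v_mean = 0.85 × 0.4991 = 0.4243 m/s
Q = A × v_mean = 4.83 × 0.4243 = 2.049 m³/s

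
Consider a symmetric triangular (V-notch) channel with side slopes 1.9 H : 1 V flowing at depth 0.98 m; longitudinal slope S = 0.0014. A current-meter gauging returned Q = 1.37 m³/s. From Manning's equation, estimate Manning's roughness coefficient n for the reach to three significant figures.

0.0286

A = z·y² = 1.9×0.98² = 1.825 m²
P = 2y√(1+z²) = 2×0.98×√(1+1.9²) = 4.208 m
R = A/P = 1.825/4.208 = 0.4336 m
n = (1/Q)·A·R^(2/3)·S^(1/2) = (1/1.37) × 1.825 × 0.5729 × 0.03742 = 0.02855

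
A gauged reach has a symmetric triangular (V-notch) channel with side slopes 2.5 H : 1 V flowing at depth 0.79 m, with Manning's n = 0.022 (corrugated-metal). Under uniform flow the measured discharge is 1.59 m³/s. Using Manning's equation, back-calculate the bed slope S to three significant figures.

0.00191

A = z·y² = 2.5×0.79² = 1.560 m²
P = 2y√(1+z²) = 2×0.79×√(1+2.5²) = 4.254 m
R = A/P = 1.560/4.254 = 0.3667 m
S = (Q·n / (1·A·R^(2/3)))² = (1.59×0.022 / (1×1.560×0.5124))² = 0.001915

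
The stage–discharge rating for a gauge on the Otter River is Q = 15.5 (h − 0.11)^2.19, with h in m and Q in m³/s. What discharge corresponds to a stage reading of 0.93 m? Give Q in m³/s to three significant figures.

Q = 15.5 × (0.93 − 0.11)^2.19 = 15.5 × 0.82^2.19 = 10.04 m³/s

10.0 m³/s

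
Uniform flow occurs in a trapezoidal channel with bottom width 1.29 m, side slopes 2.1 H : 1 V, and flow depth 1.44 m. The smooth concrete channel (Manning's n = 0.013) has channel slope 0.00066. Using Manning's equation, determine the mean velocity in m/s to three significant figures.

A = (b + z·y)·y = (1.29 + 2.1×1.44)×1.44 = 6.212 m²
P = b + 2y√(1+z²) = 1.29 + 2×1.44×√(1+2.1²) = 7.989 m
R = A/P = 6.212/7.989 = 0.7776 m
Q = (1/n)·A·R^(2/3)·S^(1/2) = (1/0.013) × 6.212 × 0.7776^(2/3) × 0.00066^(1/2) = 10.38 m³/s
V = Q/A = 10.38/6.212 = 1.671 m/s

1.67 m/s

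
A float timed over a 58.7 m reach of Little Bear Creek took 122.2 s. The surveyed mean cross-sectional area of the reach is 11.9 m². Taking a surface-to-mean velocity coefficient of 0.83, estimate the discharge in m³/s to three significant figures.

v_surface = L / t̄ = 58.7 / 122.2 = 0.4804 m/s
v_mean = 0.83 × 0.4804 = 0.3987 m/s
Q = A × v_mean = 11.9 × 0.3987 = 4.745 m³/s

4.74 m³/s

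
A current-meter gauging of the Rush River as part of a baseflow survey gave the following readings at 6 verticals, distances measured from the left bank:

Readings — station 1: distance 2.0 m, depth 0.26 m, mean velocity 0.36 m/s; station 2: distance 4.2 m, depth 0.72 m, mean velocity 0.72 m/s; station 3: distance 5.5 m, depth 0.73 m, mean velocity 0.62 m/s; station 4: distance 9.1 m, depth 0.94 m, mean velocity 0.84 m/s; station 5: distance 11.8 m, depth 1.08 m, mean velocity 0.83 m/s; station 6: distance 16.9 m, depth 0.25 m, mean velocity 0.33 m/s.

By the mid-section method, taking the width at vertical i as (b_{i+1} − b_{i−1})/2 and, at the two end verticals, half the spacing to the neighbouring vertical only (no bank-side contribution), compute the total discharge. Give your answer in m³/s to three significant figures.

w_1 = (4.2 − 2.0)/2 = 1.1 m; q_1 = 0.36 × 0.26 × 1.1 = 0.1030 m³/s
w_2 = (5.5 − 2.0)/2 = 1.75 m; q_2 = 0.72 × 0.72 × 1.75 = 0.9072 m³/s
w_3 = (9.1 − 4.2)/2 = 2.45 m; q_3 = 0.62 × 0.73 × 2.45 = 1.109 m³/s
w_4 = (11.8 − 5.5)/2 = 3.15 m; q_4 = 0.84 × 0.94 × 3.15 = 2.487 m³/s
w_5 = (16.9 − 9.1)/2 = 3.9 m; q_5 = 0.83 × 1.08 × 3.9 = 3.496 m³/s
w_6 = (16.9 − 11.8)/2 = 2.55 m; q_6 = 0.33 × 0.25 × 2.55 = 0.2104 m³/s
Q = Σ qᵢ = 8.313 m³/s

8.31 m³/s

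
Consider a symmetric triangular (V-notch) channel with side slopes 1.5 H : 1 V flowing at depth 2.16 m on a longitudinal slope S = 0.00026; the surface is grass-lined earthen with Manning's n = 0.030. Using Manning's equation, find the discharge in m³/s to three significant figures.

3.50 m³/s

A = z·y² = 1.5×2.16² = 6.998 m²
P = 2y√(1+z²) = 2×2.16×√(1+1.5²) = 7.788 m
R = A/P = 6.998/7.788 = 0.8986 m
Q = (1/n)·A·R^(2/3)·S^(1/2) = (1/0.030) × 6.998 × 0.8986^(2/3) × 0.00026^(1/2) = 3.503 m³/s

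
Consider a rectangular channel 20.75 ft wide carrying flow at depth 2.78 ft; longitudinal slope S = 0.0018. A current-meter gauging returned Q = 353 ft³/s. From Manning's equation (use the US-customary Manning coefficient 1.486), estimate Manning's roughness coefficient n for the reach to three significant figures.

A = b·y = 20.75 × 2.78 = 57.69 ft²
P = b + 2y = 20.75 + 2×2.78 = 26.31 ft
R = A/P = 57.69/26.31 = 2.193 ft
n = (1.486/Q)·A·R^(2/3)·S^(1/2) = (1.486/353) × 57.69 × 1.688 × 0.04243 = 0.01739

0.0174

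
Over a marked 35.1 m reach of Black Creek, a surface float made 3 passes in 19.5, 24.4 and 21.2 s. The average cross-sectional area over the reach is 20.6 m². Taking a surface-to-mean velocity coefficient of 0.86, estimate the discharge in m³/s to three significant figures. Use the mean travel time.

t̄ = (19.5 + 24.4 + 21.2) / 3 = 21.7 s
v_surface = L / t̄ = 35.1 / 21.7 = 1.618 m/s
v_mean = 0.86 × 1.618 = 1.391 m/s
Q = A × v_mean = 20.6 × 1.391 = 28.66 m³/s

28.7 m³/s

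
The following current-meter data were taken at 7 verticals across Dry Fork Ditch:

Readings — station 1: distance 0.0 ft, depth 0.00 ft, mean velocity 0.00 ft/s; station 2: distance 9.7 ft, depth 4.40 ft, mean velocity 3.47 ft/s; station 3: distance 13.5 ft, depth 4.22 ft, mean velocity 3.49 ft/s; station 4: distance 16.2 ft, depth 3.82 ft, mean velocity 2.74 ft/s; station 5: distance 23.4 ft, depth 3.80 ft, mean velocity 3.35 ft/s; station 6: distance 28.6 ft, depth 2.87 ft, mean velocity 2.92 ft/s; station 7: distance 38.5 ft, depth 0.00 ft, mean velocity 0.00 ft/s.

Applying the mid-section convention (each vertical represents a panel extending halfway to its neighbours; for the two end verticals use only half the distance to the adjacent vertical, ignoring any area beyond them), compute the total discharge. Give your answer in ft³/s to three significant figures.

345 ft³/s

w_2 = (13.5 − 0.0)/2 = 6.75 ft; q_2 = 3.47 × 4.40 × 6.75 = 103.1 ft³/s
w_3 = (16.2 − 9.7)/2 = 3.25 ft; q_3 = 3.49 × 4.22 × 3.25 = 47.87 ft³/s
w_4 = (23.4 − 13.5)/2 = 4.95 ft; q_4 = 2.74 × 3.82 × 4.95 = 51.81 ft³/s
w_5 = (28.6 − 16.2)/2 = 6.2 ft; q_5 = 3.35 × 3.80 × 6.2 = 78.93 ft³/s
w_6 = (38.5 − 23.4)/2 = 7.55 ft; q_6 = 2.92 × 2.87 × 7.55 = 63.27 ft³/s
Stations 1, 7 contribute zero (depth or velocity is 0).
Q = Σ qᵢ = 344.9 ft³/s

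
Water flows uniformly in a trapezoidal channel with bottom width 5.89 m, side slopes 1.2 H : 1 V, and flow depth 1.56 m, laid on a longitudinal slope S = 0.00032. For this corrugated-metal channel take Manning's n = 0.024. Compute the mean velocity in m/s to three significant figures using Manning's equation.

A = (b + z·y)·y = (5.89 + 1.2×1.56)×1.56 = 12.11 m²
P = b + 2y√(1+z²) = 5.89 + 2×1.56×√(1+1.2²) = 10.76 m
R = A/P = 12.11/10.76 = 1.125 m
Q = (1/n)·A·R^(2/3)·S^(1/2) = (1/0.024) × 12.11 × 1.125^(2/3) × 0.00032^(1/2) = 9.762 m³/s
V = Q/A = 9.762/12.11 = 0.8062 m/s

0.806 m/s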